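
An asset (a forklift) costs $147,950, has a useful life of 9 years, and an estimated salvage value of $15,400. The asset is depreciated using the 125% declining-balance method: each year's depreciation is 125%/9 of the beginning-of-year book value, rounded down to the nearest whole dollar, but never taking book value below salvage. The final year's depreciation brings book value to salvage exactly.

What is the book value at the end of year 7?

$51,946

Depreciable base = $147,950 − $15,400 = $132,550.
Year 1: ⌊$147,950 × 125%/9⌋ = $20,548. Book value $127,402.
Year 2: ⌊$127,402 × 125%/9⌋ = $17,694. Book value $109,708.
Year 3: ⌊$109,708 × 125%/9⌋ = $15,237. Book value $94,471.
Year 4: ⌊$94,471 × 125%/9⌋ = $13,120. Book value $81,351.
Year 5: ⌊$81,351 × 125%/9⌋ = $11,298. Book value $70,053.
Year 6: ⌊$70,053 × 125%/9⌋ = $9,729. Book value $60,324.
Year 7: ⌊$60,324 × 125%/9⌋ = $8,378. Book value $51,946.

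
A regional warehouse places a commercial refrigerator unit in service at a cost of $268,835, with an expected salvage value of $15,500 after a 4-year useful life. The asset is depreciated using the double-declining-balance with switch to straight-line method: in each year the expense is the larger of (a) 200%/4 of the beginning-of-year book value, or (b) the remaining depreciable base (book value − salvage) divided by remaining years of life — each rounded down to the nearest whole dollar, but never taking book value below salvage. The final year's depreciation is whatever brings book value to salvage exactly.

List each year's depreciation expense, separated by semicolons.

Depreciable base = $268,835 − $15,500 = $253,335.
Year 1: DB = ⌊$268,835 × 200%/4⌋ = $134,417; SL = ⌊$253,335/4⌋ = $63,333 → take DB $134,417. Book value $134,418.
Year 2: DB = ⌊$134,418 × 200%/4⌋ = $67,209; SL = ⌊$118,918/3⌋ = $39,639 → take DB $67,209. Book value $67,209.
Year 3: DB = ⌊$67,209 × 200%/4⌋ = $33,604; SL = ⌊$51,709/2⌋ = $25,854 → take DB $33,604. Book value $33,605.
Year 4 (final): $33,605 − $15,500 = $18,105. Book value $15,500.

$134,417; $67,209; $33,604; $18,105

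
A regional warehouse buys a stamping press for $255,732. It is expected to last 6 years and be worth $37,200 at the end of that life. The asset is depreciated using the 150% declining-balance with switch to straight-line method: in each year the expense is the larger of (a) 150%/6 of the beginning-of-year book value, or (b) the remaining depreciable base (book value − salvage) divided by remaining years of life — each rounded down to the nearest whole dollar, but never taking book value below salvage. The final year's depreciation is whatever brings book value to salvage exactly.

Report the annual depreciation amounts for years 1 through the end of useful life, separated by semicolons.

Depreciable base = $255,732 − $37,200 = $218,532.
Year 1: DB = ⌊$255,732 × 150%/6⌋ = $63,933; SL = ⌊$218,532/6⌋ = $36,422 → take DB $63,933. Book value $191,799.
Year 2: DB = ⌊$191,799 × 150%/6⌋ = $47,949; SL = ⌊$154,599/5⌋ = $30,919 → take DB $47,949. Book value $143,850.
Year 3: DB = ⌊$143,850 × 150%/6⌋ = $35,962; SL = ⌊$106,650/4⌋ = $26,662 → take DB $35,962. Book value $107,888.
Year 4: DB = ⌊$107,888 × 150%/6⌋ = $26,972; SL = ⌊$70,688/3⌋ = $23,562 → take DB $26,972. Book value $80,916.
Year 5: DB = ⌊$80,916 × 150%/6⌋ = $20,229; SL = ⌊$43,716/2⌋ = $21,858 → take SL $21,858. Book value $59,058.
Year 6 (final): $59,058 − $37,200 = $21,858. Book value $37,200.

$63,933; $47,949; $35,962; $26,972; $21,858; $21,858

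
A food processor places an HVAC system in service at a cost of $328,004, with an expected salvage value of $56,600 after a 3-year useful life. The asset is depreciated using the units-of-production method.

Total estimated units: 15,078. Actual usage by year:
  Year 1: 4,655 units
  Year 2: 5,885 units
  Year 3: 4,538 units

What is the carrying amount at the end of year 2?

$138,284

Depreciable base = $328,004 − $56,600 = $271,404.
Rate = $271,404 / 15,078 units = $18 per unit.
Year 1: 4,655 × $18 = $83,790. Book value $244,214.
Year 2: 5,885 × $18 = $105,930. Book value $138,284.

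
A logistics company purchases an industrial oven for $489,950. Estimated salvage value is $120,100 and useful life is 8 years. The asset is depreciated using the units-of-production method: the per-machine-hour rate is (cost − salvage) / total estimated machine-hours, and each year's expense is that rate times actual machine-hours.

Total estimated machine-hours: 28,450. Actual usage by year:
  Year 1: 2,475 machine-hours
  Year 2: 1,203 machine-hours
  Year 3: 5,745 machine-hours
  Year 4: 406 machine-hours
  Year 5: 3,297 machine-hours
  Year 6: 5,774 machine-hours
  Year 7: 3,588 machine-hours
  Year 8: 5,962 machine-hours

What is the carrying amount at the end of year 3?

$367,451

Depreciable base = $489,950 − $120,100 = $369,850.
Rate = $369,850 / 28,450 machine-hours = $13 per machine-hour.
Year 1: 2,475 × $13 = $32,175. Book value $457,775.
Year 2: 1,203 × $13 = $15,639. Book value $442,136.
Year 3: 5,745 × $13 = $74,685. Book value $367,451.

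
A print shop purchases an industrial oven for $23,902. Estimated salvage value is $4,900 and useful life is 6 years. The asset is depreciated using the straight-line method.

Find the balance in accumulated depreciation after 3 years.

$9,501

Depreciable base = $23,902 − $4,900 = $19,002.
Annual expense = $19,002 / 6 = $3,167.
End of year 1: book value $20,735.
End of year 2: book value $17,568.
End of year 3: book value $14,401.
Accumulated through year 3 = $23,902 − $14,401 = $9,501.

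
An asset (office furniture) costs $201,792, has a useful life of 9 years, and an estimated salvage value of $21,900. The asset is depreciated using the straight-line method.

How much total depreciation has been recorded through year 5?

$99,940

Depreciable base = $201,792 − $21,900 = $179,892.
Annual expense = $179,892 / 9 = $19,988.
End of year 1: book value $181,804.
End of year 2: book value $161,816.
End of year 3: book value $141,828.
End of year 4: book value $121,840.
End of year 5: book value $101,852.
Accumulated through year 5 = $201,792 − $101,852 = $99,940.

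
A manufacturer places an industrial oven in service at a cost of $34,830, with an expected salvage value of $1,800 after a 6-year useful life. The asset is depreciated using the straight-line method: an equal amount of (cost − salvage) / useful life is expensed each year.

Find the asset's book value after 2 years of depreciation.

$23,820

Depreciable base = $34,830 − $1,800 = $33,030.
Annual expense = $33,030 / 6 = $5,505.
End of year 1: book value $29,325.
End of year 2: book value $23,820.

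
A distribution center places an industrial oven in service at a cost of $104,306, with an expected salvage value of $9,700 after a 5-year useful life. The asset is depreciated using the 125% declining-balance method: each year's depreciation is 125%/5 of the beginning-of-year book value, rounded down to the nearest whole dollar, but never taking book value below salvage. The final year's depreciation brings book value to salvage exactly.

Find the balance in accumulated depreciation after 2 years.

Depreciable base = $104,306 − $9,700 = $94,606.
Year 1: ⌊$104,306 × 125%/5⌋ = $26,076. Book value $78,230.
Year 2: ⌊$78,230 × 125%/5⌋ = $19,557. Book value $58,673.
Accumulated through year 2 = $104,306 − $58,673 = $45,633.

$45,633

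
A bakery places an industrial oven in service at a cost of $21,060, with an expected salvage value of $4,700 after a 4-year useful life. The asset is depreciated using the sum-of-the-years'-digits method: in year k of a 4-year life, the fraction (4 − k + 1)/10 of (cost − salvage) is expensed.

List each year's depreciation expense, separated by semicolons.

$6,544; $4,908; $3,272; $1,636

Depreciable base = $21,060 − $4,700 = $16,360.
Sum of the years' digits = 4+3+2+1 = 10.
Year 1: $16,360 × 4/10 = $6,544. Book value $14,516.
Year 2: $16,360 × 3/10 = $4,908. Book value $9,608.
Year 3: $16,360 × 2/10 = $3,272. Book value $6,336.
Year 4: $16,360 × 1/10 = $1,636. Book value $4,700.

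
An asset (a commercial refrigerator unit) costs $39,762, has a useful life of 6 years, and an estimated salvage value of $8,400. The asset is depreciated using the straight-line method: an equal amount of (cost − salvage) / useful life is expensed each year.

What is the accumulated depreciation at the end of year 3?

Depreciable base = $39,762 − $8,400 = $31,362.
Annual expense = $31,362 / 6 = $5,227.
End of year 1: book value $34,535.
End of year 2: book value $29,308.
End of year 3: book value $24,081.
Accumulated through year 3 = $39,762 − $24,081 = $15,681.

$15,681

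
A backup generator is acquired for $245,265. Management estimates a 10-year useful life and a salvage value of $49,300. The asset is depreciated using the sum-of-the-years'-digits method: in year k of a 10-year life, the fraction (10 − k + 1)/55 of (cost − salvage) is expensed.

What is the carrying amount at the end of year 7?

$70,678

Depreciable base = $245,265 − $49,300 = $195,965.
Sum of the years' digits = 10+9+8+7+6+5+4+3+2+1 = 55.
Year 1: $195,965 × 10/55 = $35,630. Book value $209,635.
Year 2: $195,965 × 9/55 = $32,067. Book value $177,568.
Year 3: $195,965 × 8/55 = $28,504. Book value $149,064.
Year 4: $195,965 × 7/55 = $24,941. Book value $124,123.
Year 5: $195,965 × 6/55 = $21,378. Book value $102,745.
Year 6: $195,965 × 5/55 = $17,815. Book value $84,930.
Year 7: $195,965 × 4/55 = $14,252. Book value $70,678.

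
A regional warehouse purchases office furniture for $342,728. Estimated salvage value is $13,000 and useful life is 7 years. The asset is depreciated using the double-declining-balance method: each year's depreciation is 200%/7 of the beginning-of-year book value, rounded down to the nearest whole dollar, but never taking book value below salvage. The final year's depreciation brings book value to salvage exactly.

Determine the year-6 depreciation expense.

Depreciable base = $342,728 − $13,000 = $329,728.
Year 1: ⌊$342,728 × 200%/7⌋ = $97,922. Book value $244,806.
Year 2: ⌊$244,806 × 200%/7⌋ = $69,944. Book value $174,862.
Year 3: ⌊$174,862 × 200%/7⌋ = $49,960. Book value $124,902.
Year 4: ⌊$124,902 × 200%/7⌋ = $35,686. Book value $89,216.
Year 5: ⌊$89,216 × 200%/7⌋ = $25,490. Book value $63,726.
Year 6: ⌊$63,726 × 200%/7⌋ = $18,207. Book value $45,519.

$18,207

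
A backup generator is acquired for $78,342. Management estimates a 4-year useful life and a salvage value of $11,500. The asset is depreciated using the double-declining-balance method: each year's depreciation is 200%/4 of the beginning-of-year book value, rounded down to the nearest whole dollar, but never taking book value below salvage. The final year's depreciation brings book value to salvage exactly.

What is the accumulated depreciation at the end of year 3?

$66,842

Depreciable base = $78,342 − $11,500 = $66,842.
Year 1: ⌊$78,342 × 200%/4⌋ = $39,171. Book value $39,171.
Year 2: ⌊$39,171 × 200%/4⌋ = $19,585. Book value $19,586.
Year 3: ⌊$19,586 × 200%/4⌋ = $9,793, capped at $8,086. Book value $11,500.
Accumulated through year 3 = $78,342 − $11,500 = $66,842.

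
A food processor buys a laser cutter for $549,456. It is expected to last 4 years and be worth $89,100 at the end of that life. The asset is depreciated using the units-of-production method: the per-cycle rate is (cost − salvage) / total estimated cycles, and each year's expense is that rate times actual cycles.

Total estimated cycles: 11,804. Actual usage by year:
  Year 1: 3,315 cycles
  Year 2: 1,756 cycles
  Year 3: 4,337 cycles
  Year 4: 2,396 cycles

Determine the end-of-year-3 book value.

$182,544

Depreciable base = $549,456 − $89,100 = $460,356.
Rate = $460,356 / 11,804 cycles = $39 per cycle.
Year 1: 3,315 × $39 = $129,285. Book value $420,171.
Year 2: 1,756 × $39 = $68,484. Book value $351,687.
Year 3: 4,337 × $39 = $169,143. Book value $182,544.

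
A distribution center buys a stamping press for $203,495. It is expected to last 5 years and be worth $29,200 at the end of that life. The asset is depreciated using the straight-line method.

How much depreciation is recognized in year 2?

Depreciable base = $203,495 − $29,200 = $174,295.
Annual expense = $174,295 / 5 = $34,859.

$34,859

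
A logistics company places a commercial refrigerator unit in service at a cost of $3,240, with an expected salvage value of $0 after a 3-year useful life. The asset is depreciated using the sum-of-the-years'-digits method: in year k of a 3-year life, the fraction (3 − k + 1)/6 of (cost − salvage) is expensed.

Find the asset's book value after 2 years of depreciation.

Depreciable base = $3,240 − $0 = $3,240.
Sum of the years' digits = 3+2+1 = 6.
Year 1: $3,240 × 3/6 = $1,620. Book value $1,620.
Year 2: $3,240 × 2/6 = $1,080. Book value $540.

$540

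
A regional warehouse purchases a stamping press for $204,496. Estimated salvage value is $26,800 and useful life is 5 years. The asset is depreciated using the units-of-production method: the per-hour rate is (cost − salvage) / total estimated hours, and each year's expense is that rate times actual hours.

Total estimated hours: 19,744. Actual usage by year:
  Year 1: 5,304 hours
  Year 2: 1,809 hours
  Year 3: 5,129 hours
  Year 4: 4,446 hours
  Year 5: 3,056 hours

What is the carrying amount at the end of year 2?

$140,479

Depreciable base = $204,496 − $26,800 = $177,696.
Rate = $177,696 / 19,744 hours = $9 per hour.
Year 1: 5,304 × $9 = $47,736. Book value $156,760.
Year 2: 1,809 × $9 = $16,281. Book value $140,479.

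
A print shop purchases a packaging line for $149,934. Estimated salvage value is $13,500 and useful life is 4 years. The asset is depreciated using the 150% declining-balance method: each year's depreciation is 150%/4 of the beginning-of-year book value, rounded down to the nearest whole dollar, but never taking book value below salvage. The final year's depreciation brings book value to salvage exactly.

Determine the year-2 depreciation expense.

Depreciable base = $149,934 − $13,500 = $136,434.
Year 1: ⌊$149,934 × 150%/4⌋ = $56,225. Book value $93,709.
Year 2: ⌊$93,709 × 150%/4⌋ = $35,140. Book value $58,569.

$35,140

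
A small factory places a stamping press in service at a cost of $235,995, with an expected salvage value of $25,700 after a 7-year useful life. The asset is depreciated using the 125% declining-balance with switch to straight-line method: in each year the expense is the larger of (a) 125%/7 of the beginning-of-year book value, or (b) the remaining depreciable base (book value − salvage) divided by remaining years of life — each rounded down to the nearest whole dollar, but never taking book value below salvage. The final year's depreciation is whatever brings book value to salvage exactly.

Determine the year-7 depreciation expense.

Depreciable base = $235,995 − $25,700 = $210,295.
Year 1: DB = ⌊$235,995 × 125%/7⌋ = $42,141; SL = ⌊$210,295/7⌋ = $30,042 → take DB $42,141. Book value $193,854.
Year 2: DB = ⌊$193,854 × 125%/7⌋ = $34,616; SL = ⌊$168,154/6⌋ = $28,025 → take DB $34,616. Book value $159,238.
Year 3: DB = ⌊$159,238 × 125%/7⌋ = $28,435; SL = ⌊$133,538/5⌋ = $26,707 → take DB $28,435. Book value $130,803.
Year 4: DB = ⌊$130,803 × 125%/7⌋ = $23,357; SL = ⌊$105,103/4⌋ = $26,275 → take SL $26,275. Book value $104,528.
Year 5: DB = ⌊$104,528 × 125%/7⌋ = $18,665; SL = ⌊$78,828/3⌋ = $26,276 → take SL $26,276. Book value $78,252.
Year 6: DB = ⌊$78,252 × 125%/7⌋ = $13,973; SL = ⌊$52,552/2⌋ = $26,276 → take SL $26,276. Book value $51,976.
Year 7 (final): $51,976 − $25,700 = $26,276. Book value $25,700.

$26,276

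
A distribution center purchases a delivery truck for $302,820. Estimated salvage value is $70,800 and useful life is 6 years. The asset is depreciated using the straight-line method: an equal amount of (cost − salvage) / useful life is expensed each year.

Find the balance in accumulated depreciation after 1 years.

Depreciable base = $302,820 − $70,800 = $232,020.
Annual expense = $232,020 / 6 = $38,670.
End of year 1: book value $264,150.
Accumulated through year 1 = $302,820 − $264,150 = $38,670.

$38,670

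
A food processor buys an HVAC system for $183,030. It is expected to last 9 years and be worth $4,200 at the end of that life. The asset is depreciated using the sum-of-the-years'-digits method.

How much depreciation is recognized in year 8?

Depreciable base = $183,030 − $4,200 = $178,830.
Sum of the years' digits = 9+8+7+6+5+4+3+2+1 = 45.
Year 1: $178,830 × 9/45 = $35,766. Book value $147,264.
Year 2: $178,830 × 8/45 = $31,792. Book value $115,472.
Year 3: $178,830 × 7/45 = $27,818. Book value $87,654.
Year 4: $178,830 × 6/45 = $23,844. Book value $63,810.
Year 5: $178,830 × 5/45 = $19,870. Book value $43,940.
Year 6: $178,830 × 4/45 = $15,896. Book value $28,044.
Year 7: $178,830 × 3/45 = $11,922. Book value $16,122.
Year 8: $178,830 × 2/45 = $7,948. Book value $8,174.

$7,948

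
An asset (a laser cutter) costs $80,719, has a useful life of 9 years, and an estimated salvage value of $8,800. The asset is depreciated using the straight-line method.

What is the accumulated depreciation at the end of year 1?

$7,991

Depreciable base = $80,719 − $8,800 = $71,919.
Annual expense = $71,919 / 9 = $7,991.
End of year 1: book value $72,728.
Accumulated through year 1 = $80,719 − $72,728 = $7,991.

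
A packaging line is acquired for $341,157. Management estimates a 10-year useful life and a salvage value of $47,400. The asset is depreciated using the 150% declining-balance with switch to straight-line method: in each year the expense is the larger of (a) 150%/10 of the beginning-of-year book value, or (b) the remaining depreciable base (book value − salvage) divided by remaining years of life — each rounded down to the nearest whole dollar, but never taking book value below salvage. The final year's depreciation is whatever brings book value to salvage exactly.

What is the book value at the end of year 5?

Depreciable base = $341,157 − $47,400 = $293,757.
Year 1: DB = ⌊$341,157 × 150%/10⌋ = $51,173; SL = ⌊$293,757/10⌋ = $29,375 → take DB $51,173. Book value $289,984.
Year 2: DB = ⌊$289,984 × 150%/10⌋ = $43,497; SL = ⌊$242,584/9⌋ = $26,953 → take DB $43,497. Book value $246,487.
Year 3: DB = ⌊$246,487 × 150%/10⌋ = $36,973; SL = ⌊$199,087/8⌋ = $24,885 → take DB $36,973. Book value $209,514.
Year 4: DB = ⌊$209,514 × 150%/10⌋ = $31,427; SL = ⌊$162,114/7⌋ = $23,159 → take DB $31,427. Book value $178,087.
Year 5: DB = ⌊$178,087 × 150%/10⌋ = $26,713; SL = ⌊$130,687/6⌋ = $21,781 → take DB $26,713. Book value $151,374.

$151,374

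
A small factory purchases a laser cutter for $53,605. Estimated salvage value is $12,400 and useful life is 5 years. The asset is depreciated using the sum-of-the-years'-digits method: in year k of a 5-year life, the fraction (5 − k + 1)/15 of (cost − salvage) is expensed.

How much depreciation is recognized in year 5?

Depreciable base = $53,605 − $12,400 = $41,205.
Sum of the years' digits = 5+4+3+2+1 = 15.
Year 1: $41,205 × 5/15 = $13,735. Book value $39,870.
Year 2: $41,205 × 4/15 = $10,988. Book value $28,882.
Year 3: $41,205 × 3/15 = $8,241. Book value $20,641.
Year 4: $41,205 × 2/15 = $5,494. Book value $15,147.
Year 5: $41,205 × 1/15 = $2,747. Book value $12,400.

$2,747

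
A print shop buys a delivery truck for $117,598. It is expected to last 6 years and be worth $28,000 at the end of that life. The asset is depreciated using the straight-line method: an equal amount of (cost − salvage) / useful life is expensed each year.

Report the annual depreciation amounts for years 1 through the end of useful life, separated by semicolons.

Depreciable base = $117,598 − $28,000 = $89,598.
Annual expense = $89,598 / 6 = $14,933.
End of year 1: book value $102,665.
End of year 2: book value $87,732.
End of year 3: book value $72,799.
End of year 4: book value $57,866.
End of year 5: book value $42,933.
End of year 6: book value $28,000.

$14,933; $14,933; $14,933; $14,933; $14,933; $14,933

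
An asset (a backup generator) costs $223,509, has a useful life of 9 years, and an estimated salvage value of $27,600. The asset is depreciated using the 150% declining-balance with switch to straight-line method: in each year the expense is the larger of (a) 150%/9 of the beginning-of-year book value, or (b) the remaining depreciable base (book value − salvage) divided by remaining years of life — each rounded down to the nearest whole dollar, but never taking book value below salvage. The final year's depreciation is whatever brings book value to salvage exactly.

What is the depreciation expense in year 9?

Depreciable base = $223,509 − $27,600 = $195,909.
Year 1: DB = ⌊$223,509 × 150%/9⌋ = $37,251; SL = ⌊$195,909/9⌋ = $21,767 → take DB $37,251. Book value $186,258.
Year 2: DB = ⌊$186,258 × 150%/9⌋ = $31,043; SL = ⌊$158,658/8⌋ = $19,832 → take DB $31,043. Book value $155,215.
Year 3: DB = ⌊$155,215 × 150%/9⌋ = $25,869; SL = ⌊$127,615/7⌋ = $18,230 → take DB $25,869. Book value $129,346.
Year 4: DB = ⌊$129,346 × 150%/9⌋ = $21,557; SL = ⌊$101,746/6⌋ = $16,957 → take DB $21,557. Book value $107,789.
Year 5: DB = ⌊$107,789 × 150%/9⌋ = $17,964; SL = ⌊$80,189/5⌋ = $16,037 → take DB $17,964. Book value $89,825.
Year 6: DB = ⌊$89,825 × 150%/9⌋ = $14,970; SL = ⌊$62,225/4⌋ = $15,556 → take SL $15,556. Book value $74,269.
Year 7: DB = ⌊$74,269 × 150%/9⌋ = $12,378; SL = ⌊$46,669/3⌋ = $15,556 → take SL $15,556. Book value $58,713.
Year 8: DB = ⌊$58,713 × 150%/9⌋ = $9,785; SL = ⌊$31,113/2⌋ = $15,556 → take SL $15,556. Book value $43,157.
Year 9 (final): $43,157 − $27,600 = $15,557. Book value $27,600.

$15,557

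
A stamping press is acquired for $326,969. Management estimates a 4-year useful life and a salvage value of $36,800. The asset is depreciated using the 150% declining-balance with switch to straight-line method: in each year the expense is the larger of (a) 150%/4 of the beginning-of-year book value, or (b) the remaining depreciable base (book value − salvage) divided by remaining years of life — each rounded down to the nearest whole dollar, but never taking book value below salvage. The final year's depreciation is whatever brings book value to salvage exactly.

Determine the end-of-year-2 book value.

$127,723

Depreciable base = $326,969 − $36,800 = $290,169.
Year 1: DB = ⌊$326,969 × 150%/4⌋ = $122,613; SL = ⌊$290,169/4⌋ = $72,542 → take DB $122,613. Book value $204,356.
Year 2: DB = ⌊$204,356 × 150%/4⌋ = $76,633; SL = ⌊$167,556/3⌋ = $55,852 → take DB $76,633. Book value $127,723.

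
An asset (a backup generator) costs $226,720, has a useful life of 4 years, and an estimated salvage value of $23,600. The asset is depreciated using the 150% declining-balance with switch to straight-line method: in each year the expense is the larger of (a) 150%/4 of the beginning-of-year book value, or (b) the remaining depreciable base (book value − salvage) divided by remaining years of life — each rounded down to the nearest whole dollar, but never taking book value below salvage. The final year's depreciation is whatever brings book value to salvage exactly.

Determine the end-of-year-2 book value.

$88,563

Depreciable base = $226,720 − $23,600 = $203,120.
Year 1: DB = ⌊$226,720 × 150%/4⌋ = $85,020; SL = ⌊$203,120/4⌋ = $50,780 → take DB $85,020. Book value $141,700.
Year 2: DB = ⌊$141,700 × 150%/4⌋ = $53,137; SL = ⌊$118,100/3⌋ = $39,366 → take DB $53,137. Book value $88,563.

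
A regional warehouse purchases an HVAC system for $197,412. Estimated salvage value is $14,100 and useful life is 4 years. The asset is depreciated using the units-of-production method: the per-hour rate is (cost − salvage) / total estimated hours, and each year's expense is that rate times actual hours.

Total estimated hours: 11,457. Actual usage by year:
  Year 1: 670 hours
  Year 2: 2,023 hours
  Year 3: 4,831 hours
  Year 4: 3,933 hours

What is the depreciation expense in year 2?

$32,368

Depreciable base = $197,412 − $14,100 = $183,312.
Rate = $183,312 / 11,457 hours = $16 per hour.
Year 1: 670 × $16 = $10,720. Book value $186,692.
Year 2: 2,023 × $16 = $32,368. Book value $154,324.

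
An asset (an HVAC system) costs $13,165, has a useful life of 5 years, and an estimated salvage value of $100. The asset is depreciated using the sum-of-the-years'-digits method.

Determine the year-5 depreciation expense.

Depreciable base = $13,165 − $100 = $13,065.
Sum of the years' digits = 5+4+3+2+1 = 15.
Year 1: $13,065 × 5/15 = $4,355. Book value $8,810.
Year 2: $13,065 × 4/15 = $3,484. Book value $5,326.
Year 3: $13,065 × 3/15 = $2,613. Book value $2,713.
Year 4: $13,065 × 2/15 = $1,742. Book value $971.
Year 5: $13,065 × 1/15 = $871. Book value $100.

$871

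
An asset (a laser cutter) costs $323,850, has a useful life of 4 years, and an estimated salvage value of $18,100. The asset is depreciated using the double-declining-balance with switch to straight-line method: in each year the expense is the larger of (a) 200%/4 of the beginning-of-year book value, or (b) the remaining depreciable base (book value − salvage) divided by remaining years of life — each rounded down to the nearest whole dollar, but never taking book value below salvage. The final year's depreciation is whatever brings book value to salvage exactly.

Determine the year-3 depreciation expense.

Depreciable base = $323,850 − $18,100 = $305,750.
Year 1: DB = ⌊$323,850 × 200%/4⌋ = $161,925; SL = ⌊$305,750/4⌋ = $76,437 → take DB $161,925. Book value $161,925.
Year 2: DB = ⌊$161,925 × 200%/4⌋ = $80,962; SL = ⌊$143,825/3⌋ = $47,941 → take DB $80,962. Book value $80,963.
Year 3: DB = ⌊$80,963 × 200%/4⌋ = $40,481; SL = ⌊$62,863/2⌋ = $31,431 → take DB $40,481. Book value $40,482.

$40,481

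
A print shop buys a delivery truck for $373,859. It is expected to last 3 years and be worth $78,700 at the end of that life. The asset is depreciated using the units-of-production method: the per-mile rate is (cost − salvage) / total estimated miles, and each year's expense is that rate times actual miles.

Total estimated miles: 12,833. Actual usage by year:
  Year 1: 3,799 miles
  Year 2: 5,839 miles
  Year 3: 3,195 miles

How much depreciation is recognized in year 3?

Depreciable base = $373,859 − $78,700 = $295,159.
Rate = $295,159 / 12,833 miles = $23 per mile.
Year 1: 3,799 × $23 = $87,377. Book value $286,482.
Year 2: 5,839 × $23 = $134,297. Book value $152,185.
Year 3: 3,195 × $23 = $73,485. Book value $78,700.

$73,485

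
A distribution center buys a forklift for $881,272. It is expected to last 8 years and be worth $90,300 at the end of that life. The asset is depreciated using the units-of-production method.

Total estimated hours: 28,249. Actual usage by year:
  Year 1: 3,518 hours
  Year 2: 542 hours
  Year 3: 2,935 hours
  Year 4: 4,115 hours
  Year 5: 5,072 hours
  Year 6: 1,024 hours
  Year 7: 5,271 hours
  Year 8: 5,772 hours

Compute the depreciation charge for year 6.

Depreciable base = $881,272 − $90,300 = $790,972.
Rate = $790,972 / 28,249 hours = $28 per hour.
Year 1: 3,518 × $28 = $98,504. Book value $782,768.
Year 2: 542 × $28 = $15,176. Book value $767,592.
Year 3: 2,935 × $28 = $82,180. Book value $685,412.
Year 4: 4,115 × $28 = $115,220. Book value $570,192.
Year 5: 5,072 × $28 = $142,016. Book value $428,176.
Year 6: 1,024 × $28 = $28,672. Book value $399,504.

$28,672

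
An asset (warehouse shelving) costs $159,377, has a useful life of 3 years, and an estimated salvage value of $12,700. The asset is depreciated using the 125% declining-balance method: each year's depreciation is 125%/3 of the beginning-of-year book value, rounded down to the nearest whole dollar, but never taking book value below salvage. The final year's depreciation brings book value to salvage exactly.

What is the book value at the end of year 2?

Depreciable base = $159,377 − $12,700 = $146,677.
Year 1: ⌊$159,377 × 125%/3⌋ = $66,407. Book value $92,970.
Year 2: ⌊$92,970 × 125%/3⌋ = $38,737. Book value $54,233.

$54,233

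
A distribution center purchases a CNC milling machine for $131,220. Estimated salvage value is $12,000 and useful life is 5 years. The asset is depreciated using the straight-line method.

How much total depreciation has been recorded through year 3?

$71,532

Depreciable base = $131,220 − $12,000 = $119,220.
Annual expense = $119,220 / 5 = $23,844.
End of year 1: book value $107,376.
End of year 2: book value $83,532.
End of year 3: book value $59,688.
Accumulated through year 3 = $131,220 − $59,688 = $71,532.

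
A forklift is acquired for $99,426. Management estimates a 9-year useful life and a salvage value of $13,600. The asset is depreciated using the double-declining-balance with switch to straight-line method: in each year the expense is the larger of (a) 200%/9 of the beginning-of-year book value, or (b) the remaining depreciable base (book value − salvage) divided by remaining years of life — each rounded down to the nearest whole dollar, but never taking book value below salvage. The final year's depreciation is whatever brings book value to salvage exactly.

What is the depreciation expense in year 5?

$8,085

Depreciable base = $99,426 − $13,600 = $85,826.
Year 1: DB = ⌊$99,426 × 200%/9⌋ = $22,094; SL = ⌊$85,826/9⌋ = $9,536 → take DB $22,094. Book value $77,332.
Year 2: DB = ⌊$77,332 × 200%/9⌋ = $17,184; SL = ⌊$63,732/8⌋ = $7,966 → take DB $17,184. Book value $60,148.
Year 3: DB = ⌊$60,148 × 200%/9⌋ = $13,366; SL = ⌊$46,548/7⌋ = $6,649 → take DB $13,366. Book value $46,782.
Year 4: DB = ⌊$46,782 × 200%/9⌋ = $10,396; SL = ⌊$33,182/6⌋ = $5,530 → take DB $10,396. Book value $36,386.
Year 5: DB = ⌊$36,386 × 200%/9⌋ = $8,085; SL = ⌊$22,786/5⌋ = $4,557 → take DB $8,085. Book value $28,301.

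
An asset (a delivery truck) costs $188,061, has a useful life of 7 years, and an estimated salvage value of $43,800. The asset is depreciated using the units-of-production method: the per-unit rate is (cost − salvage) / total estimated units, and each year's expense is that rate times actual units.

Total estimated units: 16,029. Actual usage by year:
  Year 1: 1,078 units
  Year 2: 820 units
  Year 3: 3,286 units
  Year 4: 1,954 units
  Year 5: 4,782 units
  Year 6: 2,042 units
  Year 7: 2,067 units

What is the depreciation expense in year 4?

$17,586

Depreciable base = $188,061 − $43,800 = $144,261.
Rate = $144,261 / 16,029 units = $9 per unit.
Year 1: 1,078 × $9 = $9,702. Book value $178,359.
Year 2: 820 × $9 = $7,380. Book value $170,979.
Year 3: 3,286 × $9 = $29,574. Book value $141,405.
Year 4: 1,954 × $9 = $17,586. Book value $123,819.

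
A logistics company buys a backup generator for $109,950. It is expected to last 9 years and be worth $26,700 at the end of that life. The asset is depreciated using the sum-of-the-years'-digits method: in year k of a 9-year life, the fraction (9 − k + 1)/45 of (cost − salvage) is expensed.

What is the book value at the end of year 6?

Depreciable base = $109,950 − $26,700 = $83,250.
Sum of the years' digits = 9+8+7+6+5+4+3+2+1 = 45.
Year 1: $83,250 × 9/45 = $16,650. Book value $93,300.
Year 2: $83,250 × 8/45 = $14,800. Book value $78,500.
Year 3: $83,250 × 7/45 = $12,950. Book value $65,550.
Year 4: $83,250 × 6/45 = $11,100. Book value $54,450.
Year 5: $83,250 × 5/45 = $9,250. Book value $45,200.
Year 6: $83,250 × 4/45 = $7,400. Book value $37,800.

$37,800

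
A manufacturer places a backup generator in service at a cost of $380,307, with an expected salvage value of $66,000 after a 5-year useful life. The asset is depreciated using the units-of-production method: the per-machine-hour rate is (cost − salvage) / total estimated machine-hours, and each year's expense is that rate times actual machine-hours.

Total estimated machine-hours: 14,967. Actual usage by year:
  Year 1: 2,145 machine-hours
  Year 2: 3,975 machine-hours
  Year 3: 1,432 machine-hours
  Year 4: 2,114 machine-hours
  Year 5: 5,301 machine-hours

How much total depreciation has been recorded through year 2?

Depreciable base = $380,307 − $66,000 = $314,307.
Rate = $314,307 / 14,967 machine-hours = $21 per machine-hour.
Year 1: 2,145 × $21 = $45,045. Book value $335,262.
Year 2: 3,975 × $21 = $83,475. Book value $251,787.
Accumulated through year 2 = $380,307 − $251,787 = $128,520.

$128,520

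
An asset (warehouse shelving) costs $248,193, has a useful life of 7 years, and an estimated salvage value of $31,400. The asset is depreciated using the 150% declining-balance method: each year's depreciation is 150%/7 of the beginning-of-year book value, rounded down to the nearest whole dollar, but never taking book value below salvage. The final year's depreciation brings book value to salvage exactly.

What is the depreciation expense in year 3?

$32,833

Depreciable base = $248,193 − $31,400 = $216,793.
Year 1: ⌊$248,193 × 150%/7⌋ = $53,184. Book value $195,009.
Year 2: ⌊$195,009 × 150%/7⌋ = $41,787. Book value $153,222.
Year 3: ⌊$153,222 × 150%/7⌋ = $32,833. Book value $120,389.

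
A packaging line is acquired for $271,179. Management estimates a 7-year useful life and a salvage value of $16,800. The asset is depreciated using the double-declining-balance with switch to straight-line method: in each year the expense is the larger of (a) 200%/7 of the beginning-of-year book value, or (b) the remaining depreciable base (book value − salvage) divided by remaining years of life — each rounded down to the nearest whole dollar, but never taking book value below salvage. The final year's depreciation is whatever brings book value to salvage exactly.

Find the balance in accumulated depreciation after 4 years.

$200,587

Depreciable base = $271,179 − $16,800 = $254,379.
Year 1: DB = ⌊$271,179 × 200%/7⌋ = $77,479; SL = ⌊$254,379/7⌋ = $36,339 → take DB $77,479. Book value $193,700.
Year 2: DB = ⌊$193,700 × 200%/7⌋ = $55,342; SL = ⌊$176,900/6⌋ = $29,483 → take DB $55,342. Book value $138,358.
Year 3: DB = ⌊$138,358 × 200%/7⌋ = $39,530; SL = ⌊$121,558/5⌋ = $24,311 → take DB $39,530. Book value $98,828.
Year 4: DB = ⌊$98,828 × 200%/7⌋ = $28,236; SL = ⌊$82,028/4⌋ = $20,507 → take DB $28,236. Book value $70,592.
Accumulated through year 4 = $271,179 − $70,592 = $200,587.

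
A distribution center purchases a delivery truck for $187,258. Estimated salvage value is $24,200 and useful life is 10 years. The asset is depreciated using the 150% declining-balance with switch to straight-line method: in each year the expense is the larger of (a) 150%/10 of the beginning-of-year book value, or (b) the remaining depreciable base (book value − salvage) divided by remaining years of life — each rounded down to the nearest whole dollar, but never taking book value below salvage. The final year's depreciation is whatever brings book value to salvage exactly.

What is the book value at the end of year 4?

Depreciable base = $187,258 − $24,200 = $163,058.
Year 1: DB = ⌊$187,258 × 150%/10⌋ = $28,088; SL = ⌊$163,058/10⌋ = $16,305 → take DB $28,088. Book value $159,170.
Year 2: DB = ⌊$159,170 × 150%/10⌋ = $23,875; SL = ⌊$134,970/9⌋ = $14,996 → take DB $23,875. Book value $135,295.
Year 3: DB = ⌊$135,295 × 150%/10⌋ = $20,294; SL = ⌊$111,095/8⌋ = $13,886 → take DB $20,294. Book value $115,001.
Year 4: DB = ⌊$115,001 × 150%/10⌋ = $17,250; SL = ⌊$90,801/7⌋ = $12,971 → take DB $17,250. Book value $97,751.

$97,751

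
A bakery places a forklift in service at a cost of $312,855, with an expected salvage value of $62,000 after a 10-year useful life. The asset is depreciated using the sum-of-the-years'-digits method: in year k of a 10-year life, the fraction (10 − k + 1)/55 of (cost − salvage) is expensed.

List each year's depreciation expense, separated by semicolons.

Depreciable base = $312,855 − $62,000 = $250,855.
Sum of the years' digits = 10+9+8+7+6+5+4+3+2+1 = 55.
Year 1: $250,855 × 10/55 = $45,610. Book value $267,245.
Year 2: $250,855 × 9/55 = $41,049. Book value $226,196.
Year 3: $250,855 × 8/55 = $36,488. Book value $189,708.
Year 4: $250,855 × 7/55 = $31,927. Book value $157,781.
Year 5: $250,855 × 6/55 = $27,366. Book value $130,415.
Year 6: $250,855 × 5/55 = $22,805. Book value $107,610.
Year 7: $250,855 × 4/55 = $18,244. Book value $89,366.
Year 8: $250,855 × 3/55 = $13,683. Book value $75,683.
Year 9: $250,855 × 2/55 = $9,122. Book value $66,561.
Year 10: $250,855 × 1/55 = $4,561. Book value $62,000.

$45,610; $41,049; $36,488; $31,927; $27,366; $22,805; $18,244; $13,683; $9,122; $4,561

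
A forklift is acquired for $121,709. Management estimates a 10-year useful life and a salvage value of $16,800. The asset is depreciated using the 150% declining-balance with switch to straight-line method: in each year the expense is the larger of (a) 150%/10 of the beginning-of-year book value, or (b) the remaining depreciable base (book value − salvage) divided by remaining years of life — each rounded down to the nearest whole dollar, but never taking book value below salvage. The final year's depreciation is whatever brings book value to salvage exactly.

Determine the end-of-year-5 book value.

Depreciable base = $121,709 − $16,800 = $104,909.
Year 1: DB = ⌊$121,709 × 150%/10⌋ = $18,256; SL = ⌊$104,909/10⌋ = $10,490 → take DB $18,256. Book value $103,453.
Year 2: DB = ⌊$103,453 × 150%/10⌋ = $15,517; SL = ⌊$86,653/9⌋ = $9,628 → take DB $15,517. Book value $87,936.
Year 3: DB = ⌊$87,936 × 150%/10⌋ = $13,190; SL = ⌊$71,136/8⌋ = $8,892 → take DB $13,190. Book value $74,746.
Year 4: DB = ⌊$74,746 × 150%/10⌋ = $11,211; SL = ⌊$57,946/7⌋ = $8,278 → take DB $11,211. Book value $63,535.
Year 5: DB = ⌊$63,535 × 150%/10⌋ = $9,530; SL = ⌊$46,735/6⌋ = $7,789 → take DB $9,530. Book value $54,005.

$54,005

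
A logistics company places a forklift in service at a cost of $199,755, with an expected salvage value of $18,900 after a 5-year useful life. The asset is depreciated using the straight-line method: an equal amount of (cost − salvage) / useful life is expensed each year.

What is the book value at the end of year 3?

$91,242

Depreciable base = $199,755 − $18,900 = $180,855.
Annual expense = $180,855 / 5 = $36,171.
End of year 1: book value $163,584.
End of year 2: book value $127,413.
End of year 3: book value $91,242.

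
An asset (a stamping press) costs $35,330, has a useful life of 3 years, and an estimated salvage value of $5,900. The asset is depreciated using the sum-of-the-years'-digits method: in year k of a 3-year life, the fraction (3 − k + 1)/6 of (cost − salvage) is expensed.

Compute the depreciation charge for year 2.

$9,810

Depreciable base = $35,330 − $5,900 = $29,430.
Sum of the years' digits = 3+2+1 = 6.
Year 1: $29,430 × 3/6 = $14,715. Book value $20,615.
Year 2: $29,430 × 2/6 = $9,810. Book value $10,805.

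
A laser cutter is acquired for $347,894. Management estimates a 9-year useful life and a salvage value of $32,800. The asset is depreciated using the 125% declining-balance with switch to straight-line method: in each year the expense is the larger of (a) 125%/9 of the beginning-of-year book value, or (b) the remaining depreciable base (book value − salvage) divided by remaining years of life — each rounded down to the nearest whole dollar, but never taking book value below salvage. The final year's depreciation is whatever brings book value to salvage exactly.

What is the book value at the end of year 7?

Depreciable base = $347,894 − $32,800 = $315,094.
Year 1: DB = ⌊$347,894 × 125%/9⌋ = $48,318; SL = ⌊$315,094/9⌋ = $35,010 → take DB $48,318. Book value $299,576.
Year 2: DB = ⌊$299,576 × 125%/9⌋ = $41,607; SL = ⌊$266,776/8⌋ = $33,347 → take DB $41,607. Book value $257,969.
Year 3: DB = ⌊$257,969 × 125%/9⌋ = $35,829; SL = ⌊$225,169/7⌋ = $32,167 → take DB $35,829. Book value $222,140.
Year 4: DB = ⌊$222,140 × 125%/9⌋ = $30,852; SL = ⌊$189,340/6⌋ = $31,556 → take SL $31,556. Book value $190,584.
Year 5: DB = ⌊$190,584 × 125%/9⌋ = $26,470; SL = ⌊$157,784/5⌋ = $31,556 → take SL $31,556. Book value $159,028.
Year 6: DB = ⌊$159,028 × 125%/9⌋ = $22,087; SL = ⌊$126,228/4⌋ = $31,557 → take SL $31,557. Book value $127,471.
Year 7: DB = ⌊$127,471 × 125%/9⌋ = $17,704; SL = ⌊$94,671/3⌋ = $31,557 → take SL $31,557. Book value $95,914.

$95,914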